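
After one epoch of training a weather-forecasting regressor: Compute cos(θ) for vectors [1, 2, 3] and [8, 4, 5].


A·B = 1·8 + 2·4 + 3·5 = 31
‖A‖ = √14 = 3.7417, ‖B‖ = √105 = 10.247
cos = 31/(√14·√105) = 31/√1470 = 0.8085

0.8085


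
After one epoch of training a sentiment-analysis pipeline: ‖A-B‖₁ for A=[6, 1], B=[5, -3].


d = |6-5| + |1+ 3|
  = 1 + 4
  = 5

5


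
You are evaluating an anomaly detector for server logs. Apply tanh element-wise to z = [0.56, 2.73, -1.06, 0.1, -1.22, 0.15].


tanh(0.56) = 0.508
tanh(2.73) = 0.9915
tanh(-1.06) = -0.7857
tanh(0.1) = 0.0997
tanh(-1.22) = -0.8397
tanh(0.15) = 0.1489
result = [0.508, 0.9915, -0.7857, 0.0997, -0.8397, 0.1489]

[0.508, 0.9915, -0.7857, 0.0997, -0.8397, 0.1489]


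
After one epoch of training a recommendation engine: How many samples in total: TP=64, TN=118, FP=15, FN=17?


Total = TP + TN + FP + FN
= 64 + 118 + 15 + 17
= 214
(Predicted positive: 79, predicted negative: 135)

214


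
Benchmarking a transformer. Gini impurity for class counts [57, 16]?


Probabilities: [57/73, 16/73] ≈ [0.7808, 0.2192]
Σpᵢ² = (3249 + 256)/73² = 3505/5329
Gini = 1 - Σpᵢ² = 1 - 3505/5329 = 0.3423

0.3423


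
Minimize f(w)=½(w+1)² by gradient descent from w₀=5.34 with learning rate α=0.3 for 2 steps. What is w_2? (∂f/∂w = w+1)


step 1: grad = 5.34+1 = 6.34; w = 5.34 - 0.3·(6.34) = 3.438
step 2: grad = 3.438+1 = 4.438; w = 3.438 - 0.3·(4.438) = 2.1066

2.1066


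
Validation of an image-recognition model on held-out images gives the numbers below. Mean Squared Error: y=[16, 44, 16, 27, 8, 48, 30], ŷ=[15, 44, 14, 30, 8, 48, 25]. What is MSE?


Squared errors: (16-15)²=1, (44-44)²=0, (16-14)²=4, (27-30)²=9, (8-8)²=0, (48-48)²=0, (30-25)²=25
Sum = 39
MSE = 39/7 = 39/7

39/7


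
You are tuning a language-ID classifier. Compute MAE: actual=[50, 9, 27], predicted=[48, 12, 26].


Absolute errors: |50-48|=2, |9-12|=3, |27-26|=1
Sum = 6
MAE = 6/3 = 2

2


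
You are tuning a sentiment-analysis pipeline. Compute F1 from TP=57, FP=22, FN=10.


Precision = 57/79 = 0.7215
Recall = 57/67 = 0.8507
F1 = 2·P·R/(P+R) = 2·TP/(2·TP+FP+FN) = 114/(114+22+10) = 114/146 = 0.7808

0.7808


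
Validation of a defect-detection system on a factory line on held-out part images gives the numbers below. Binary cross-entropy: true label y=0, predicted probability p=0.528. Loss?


BCE = -[y·ln(p) + (1-y)·ln(1-p)]
= -0 - 1·ln(1-0.528)
= -ln(0.472) = 0.7508

0.7508


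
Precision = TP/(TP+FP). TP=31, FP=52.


Precision = TP/(TP+FP)
= 31/(31+52)
= 31/83 = 37.35%

37.35%


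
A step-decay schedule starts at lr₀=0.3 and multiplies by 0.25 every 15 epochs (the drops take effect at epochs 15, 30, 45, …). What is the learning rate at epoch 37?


n_drops = ⌊37/15⌋ = 2
lr = 0.3·0.25^2 = 0.3·0.0625 = 0.01875

0.01875


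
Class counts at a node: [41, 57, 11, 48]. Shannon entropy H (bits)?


Probabilities: [41/157, 57/157, 11/157, 48/157] ≈ [0.2611, 0.3631, 0.0701, 0.3057]
H = -((41/157)·log₂(41/157) + (57/157)·log₂(57/157) + (11/157)·log₂(11/157) + (48/157)·log₂(48/157))
  = 1.828 bits

1.828 bits


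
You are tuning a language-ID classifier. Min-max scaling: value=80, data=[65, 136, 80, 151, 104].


min=65, max=151
(80-65)/(151-65) = 15/86 = 0.1744

0.1744


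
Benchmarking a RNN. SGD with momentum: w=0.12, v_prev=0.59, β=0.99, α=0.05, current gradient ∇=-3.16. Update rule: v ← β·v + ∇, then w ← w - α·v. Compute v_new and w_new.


v_new = 0.99·0.59 - 3.16 = 0.5841 - 3.16 = -2.5759
w_new = 0.12 - 0.05·-2.5759 = 0.12 + 0.128795 = 0.248795

v_new=-2.5759, w_new=0.248795


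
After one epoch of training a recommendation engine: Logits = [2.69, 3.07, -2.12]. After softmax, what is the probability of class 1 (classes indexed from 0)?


Exponentials: e^2.69=14.7317, e^3.07=21.5419, e^-2.12=0.12
Sum = 36.3936
Softmax = [0.4048, 0.5919, 0.0033]
p[1] = 21.5419/36.3936 = 0.5919

0.5919


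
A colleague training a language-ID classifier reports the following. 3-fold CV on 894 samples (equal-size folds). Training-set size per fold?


Fold size = 894/3 = 298
Training per fold = 894 - 298 = 596

596


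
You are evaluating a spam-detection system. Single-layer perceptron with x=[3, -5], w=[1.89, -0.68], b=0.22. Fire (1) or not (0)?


z = (3)·(1.89) + (-5)·(-0.68) + 0.22
  = 9.29
step(z) = 1 (z≥0)

1


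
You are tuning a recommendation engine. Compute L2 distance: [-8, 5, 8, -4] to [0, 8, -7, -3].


d = √((-8-0)² + (5-8)² + (8+ 7)² + (-4+ 3)²)
  = √(64 + 9 + 225 + 1)
  = √299 = 17.2916

17.2916


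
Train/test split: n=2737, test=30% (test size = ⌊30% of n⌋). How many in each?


Test = ⌊2737·30/100⌋ = 821
Train = 2737 - 821 = 1916

Train: 1916, Test: 821


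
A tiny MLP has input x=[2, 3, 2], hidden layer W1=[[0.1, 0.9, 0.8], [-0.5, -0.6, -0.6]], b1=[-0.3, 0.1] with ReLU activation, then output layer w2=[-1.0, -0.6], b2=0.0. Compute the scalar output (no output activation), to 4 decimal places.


z1[0] = (0.1)·(2) + (0.9)·(3) + (0.8)·(2) - 0.3 = 4.2
z1[1] = (-0.5)·(2) + (-0.6)·(3) + (-0.6)·(2) + 0.1 = -3.9
h = ReLU(z1) = [4.2, 0.0]
output = (-1.0)·(4.2) + (-0.6)·(0.0) + 0.0 = -4.2

-4.2


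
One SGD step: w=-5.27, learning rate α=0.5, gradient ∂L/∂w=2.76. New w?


w_new = w - α·∇
= -5.27 - 0.5·2.76
= -5.27 - 1.38
= -6.65

-6.65


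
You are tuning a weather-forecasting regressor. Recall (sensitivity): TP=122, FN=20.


Recall = TP/(TP+FN)
= 122/(122+20)
= 122/142 = 85.92%

85.92%


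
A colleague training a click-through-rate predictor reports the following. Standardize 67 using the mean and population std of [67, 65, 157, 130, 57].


μ = 95.2, σ = 40.489
z = (67 - 95.2)/40.489 = -0.6965

-0.6965


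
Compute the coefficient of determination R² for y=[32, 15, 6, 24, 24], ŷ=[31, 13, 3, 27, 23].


ȳ = 20.2
SS_res = Σ(y-ŷ)² = 24
SS_tot = Σ(y-ȳ)² = 396.8
R² = 1 - SS_res/SS_tot = 1 - 0.0605 = 0.9395

0.9395


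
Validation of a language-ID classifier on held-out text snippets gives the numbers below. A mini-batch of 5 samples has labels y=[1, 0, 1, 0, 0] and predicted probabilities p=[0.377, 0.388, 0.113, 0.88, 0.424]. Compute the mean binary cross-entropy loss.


L[0] = -ln(0.377) = 0.9755
L[1] = -ln(1-0.388) = -ln(0.612) = 0.491
L[2] = -ln(0.113) = 2.1804
L[3] = -ln(1-0.88) = -ln(0.12) = 2.1203
L[4] = -ln(1-0.424) = -ln(0.576) = 0.5516
mean = (0.9755 + 0.491 + 2.1804 + 2.1203 + 0.5516)/5 = 1.2638

1.2638


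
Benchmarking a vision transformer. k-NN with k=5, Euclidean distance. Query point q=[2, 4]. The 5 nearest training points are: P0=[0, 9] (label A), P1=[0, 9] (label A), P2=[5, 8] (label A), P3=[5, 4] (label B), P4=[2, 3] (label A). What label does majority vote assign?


d(q,P0) = 5.3852  (label A)
d(q,P1) = 5.3852  (label A)
d(q,P2) = 5.0  (label A)
d(q,P3) = 3.0  (label B)
d(q,P4) = 1.0  (label A)
Votes: A=4, B=1
Majority → A

A


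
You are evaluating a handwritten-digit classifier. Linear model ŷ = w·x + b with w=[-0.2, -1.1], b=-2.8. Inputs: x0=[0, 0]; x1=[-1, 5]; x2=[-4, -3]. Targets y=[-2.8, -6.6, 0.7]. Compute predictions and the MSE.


ŷ0 = (-0.2)·(0) + (-1.1)·(0) - 2.8 = -2.8
ŷ1 = (-0.2)·(-1) + (-1.1)·(5) - 2.8 = -8.1
ŷ2 = (-0.2)·(-4) + (-1.1)·(-3) - 2.8 = 1.3
errors² = [0.0, 2.25, 0.36]
MSE = 2.6100/3 = 0.87

0.87


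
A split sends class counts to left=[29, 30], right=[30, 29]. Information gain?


Parent = [59, 59], H_parent = 1
H_left = 0.9998 (n=59), H_right = 0.9998 (n=59)
H_children = (59/118)·0.9998 + (59/118)·0.9998 = 0.9998
IG = 1 - 0.9998 = 0.0002

0.0002


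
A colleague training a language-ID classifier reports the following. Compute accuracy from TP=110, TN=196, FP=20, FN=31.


Accuracy = (TP+TN)/(TP+TN+FP+FN)
= (110+196)/(357)
= 306/357 = 85.71%

85.71%


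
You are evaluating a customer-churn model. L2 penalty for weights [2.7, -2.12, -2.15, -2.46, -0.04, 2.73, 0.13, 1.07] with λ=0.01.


‖w‖₂² = (2.7)² + (-2.12)² + (-2.15)² + (-2.46)² + (-0.04)² + (2.73)² + (0.13)² + (1.07)²
     = 7.29 + 4.4944 + 4.6225 + 6.0516 + 0.0016 + 7.4529 + 0.0169 + 1.1449
     = 31.0748
λ·‖w‖₂² = 0.01·31.0748 = 0.310748

0.310748


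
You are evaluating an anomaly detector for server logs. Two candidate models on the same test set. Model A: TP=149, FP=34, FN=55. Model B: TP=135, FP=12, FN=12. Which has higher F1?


Model A: P=149/183=0.8142, R=149/204=0.7304, F1=2PR/(P+R)=2TP/(2TP+FP+FN)=298/387=0.77
Model B: P=135/147=0.9184, R=135/147=0.9184, F1=2PR/(P+R)=2TP/(2TP+FP+FN)=270/294=0.9184
0.77 < 0.9184 → Model B

Model B


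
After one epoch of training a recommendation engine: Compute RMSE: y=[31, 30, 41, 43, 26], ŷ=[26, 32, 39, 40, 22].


MSE = 58/5 = 11.6
RMSE = √(58/5) = 3.4059

3.4059


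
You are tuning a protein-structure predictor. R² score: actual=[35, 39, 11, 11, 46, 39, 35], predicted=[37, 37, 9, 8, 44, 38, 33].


ȳ = 30.8571
SS_res = Σ(y-ŷ)² = 30
SS_tot = Σ(y-ȳ)² = 1184.86
R² = 1 - SS_res/SS_tot = 1 - 0.0253 = 0.9747

0.9747


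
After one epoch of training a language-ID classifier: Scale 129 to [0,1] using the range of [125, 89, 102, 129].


min=89, max=129
(129-89)/(129-89) = 40/40 = 1.0

1.0


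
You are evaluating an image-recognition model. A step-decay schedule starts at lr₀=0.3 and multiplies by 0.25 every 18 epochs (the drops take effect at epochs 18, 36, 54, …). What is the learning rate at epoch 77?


n_drops = ⌊77/18⌋ = 4
lr = 0.3·0.25^4 = 0.3·0.00390625 = 0.001171875

0.001171875


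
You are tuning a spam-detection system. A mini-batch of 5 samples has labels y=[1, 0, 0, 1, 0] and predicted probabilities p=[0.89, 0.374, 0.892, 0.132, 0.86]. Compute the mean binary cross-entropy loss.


L[0] = -ln(0.89) = 0.1165
L[1] = -ln(1-0.374) = -ln(0.626) = 0.4684
L[2] = -ln(1-0.892) = -ln(0.108) = 2.2256
L[3] = -ln(0.132) = 2.025
L[4] = -ln(1-0.86) = -ln(0.14) = 1.9661
mean = (0.1165 + 0.4684 + 2.2256 + 2.025 + 1.9661)/5 = 1.3603

1.3603


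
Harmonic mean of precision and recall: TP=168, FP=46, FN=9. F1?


Precision = 168/214 = 0.785
Recall = 168/177 = 0.9492
F1 = 2·P·R/(P+R) = 2·TP/(2·TP+FP+FN) = 336/(336+46+9) = 336/391 = 0.8593

0.8593


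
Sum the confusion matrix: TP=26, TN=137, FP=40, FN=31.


Total = TP + TN + FP + FN
= 26 + 137 + 40 + 31
= 234
(Predicted positive: 66, predicted negative: 168)

234


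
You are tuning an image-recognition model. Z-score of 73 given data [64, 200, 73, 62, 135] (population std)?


μ = 106.8, σ = 53.7825
z = (73 - 106.8)/53.7825 = -0.6285

-0.6285


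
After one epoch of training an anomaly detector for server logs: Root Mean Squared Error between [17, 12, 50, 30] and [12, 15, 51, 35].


MSE = 60/4 = 15
RMSE = √(60/4) = 3.873

3.873


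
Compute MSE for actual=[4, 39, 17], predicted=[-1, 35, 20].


Squared errors: (4+ 1)²=25, (39-35)²=16, (17-20)²=9
Sum = 50
MSE = 50/3 = 50/3

50/3


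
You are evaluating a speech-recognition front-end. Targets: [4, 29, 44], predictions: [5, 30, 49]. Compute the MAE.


Absolute errors: |4-5|=1, |29-30|=1, |44-49|=5
Sum = 7
MAE = 7/3 = 7/3

7/3


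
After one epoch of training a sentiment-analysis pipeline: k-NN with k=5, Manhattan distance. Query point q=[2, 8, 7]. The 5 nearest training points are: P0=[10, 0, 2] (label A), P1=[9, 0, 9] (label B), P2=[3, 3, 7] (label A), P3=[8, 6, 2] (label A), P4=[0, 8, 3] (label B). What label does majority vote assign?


d(q,P0) = 21  (label A)
d(q,P1) = 17  (label B)
d(q,P2) = 6  (label A)
d(q,P3) = 13  (label A)
d(q,P4) = 6  (label B)
Votes: A=3, B=2
Majority → A

A


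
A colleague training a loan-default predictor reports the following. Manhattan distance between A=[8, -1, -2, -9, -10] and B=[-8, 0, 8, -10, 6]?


d = |8+ 8| + |-1-0| + |-2-8| + |-9+ 10| + |-10-6|
  = 16 + 1 + 10 + 1 + 16
  = 44

44


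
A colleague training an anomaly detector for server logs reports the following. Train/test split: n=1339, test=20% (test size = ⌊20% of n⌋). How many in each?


Test = ⌊1339·20/100⌋ = 267
Train = 1339 - 267 = 1072

Train: 1072, Test: 267


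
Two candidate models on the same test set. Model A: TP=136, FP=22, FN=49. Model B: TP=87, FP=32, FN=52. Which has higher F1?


Model A: P=136/158=0.8608, R=136/185=0.7351, F1=2PR/(P+R)=2TP/(2TP+FP+FN)=272/343=0.793
Model B: P=87/119=0.7311, R=87/139=0.6259, F1=2PR/(P+R)=2TP/(2TP+FP+FN)=174/258=0.6744
0.793 > 0.6744 → Model A

Model A


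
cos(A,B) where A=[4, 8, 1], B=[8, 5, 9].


A·B = 4·8 + 8·5 + 1·9 = 81
‖A‖ = √81 = 9, ‖B‖ = √170 = 13.0384
cos = 81/(√81·√170) = 81/√13770 = 0.6903

0.6903


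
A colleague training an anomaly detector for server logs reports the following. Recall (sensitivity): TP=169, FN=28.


Recall = TP/(TP+FN)
= 169/(169+28)
= 169/197 = 85.79%

85.79%


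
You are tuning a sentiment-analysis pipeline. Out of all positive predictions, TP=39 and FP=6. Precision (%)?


Precision = TP/(TP+FP)
= 39/(39+6)
= 39/45 = 86.67%

86.67%


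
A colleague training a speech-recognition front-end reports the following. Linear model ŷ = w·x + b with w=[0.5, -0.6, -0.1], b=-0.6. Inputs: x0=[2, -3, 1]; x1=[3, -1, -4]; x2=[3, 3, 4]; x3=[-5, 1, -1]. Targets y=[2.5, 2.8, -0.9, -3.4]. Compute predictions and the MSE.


ŷ0 = (0.5)·(2) + (-0.6)·(-3) + (-0.1)·(1) - 0.6 = 2.1
ŷ1 = (0.5)·(3) + (-0.6)·(-1) + (-0.1)·(-4) - 0.6 = 1.9
ŷ2 = (0.5)·(3) + (-0.6)·(3) + (-0.1)·(4) - 0.6 = -1.3
ŷ3 = (0.5)·(-5) + (-0.6)·(1) + (-0.1)·(-1) - 0.6 = -3.6
errors² = [0.16, 0.81, 0.16, 0.04]
MSE = 1.1700/4 = 0.2925

0.2925


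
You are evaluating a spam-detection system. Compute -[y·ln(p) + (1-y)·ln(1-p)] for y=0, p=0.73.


BCE = -[y·ln(p) + (1-y)·ln(1-p)]
= -0 - 1·ln(1-0.73)
= -ln(0.27) = 1.3093

1.3093


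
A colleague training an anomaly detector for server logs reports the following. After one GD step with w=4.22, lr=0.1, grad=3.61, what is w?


w_new = w - α·∇
= 4.22 - 0.1·3.61
= 4.22 - 0.361
= 3.859

3.859


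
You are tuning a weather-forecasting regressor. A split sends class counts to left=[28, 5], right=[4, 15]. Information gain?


Parent = [32, 20], H_parent = 0.9612
H_left = 0.6136 (n=33), H_right = 0.7425 (n=19)
H_children = (33/52)·0.6136 + (19/52)·0.7425 = 0.6607
IG = 0.9612 - 0.6607 = 0.3005

0.3005


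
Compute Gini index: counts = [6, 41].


Probabilities: [6/47, 41/47] ≈ [0.1277, 0.8723]
Σpᵢ² = (36 + 1681)/47² = 1717/2209
Gini = 1 - Σpᵢ² = 1 - 1717/2209 = 0.2227

0.2227


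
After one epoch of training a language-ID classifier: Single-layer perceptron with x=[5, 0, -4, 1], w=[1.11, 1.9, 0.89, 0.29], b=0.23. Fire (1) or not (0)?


z = (5)·(1.11) + (0)·(1.9) + (-4)·(0.89) + (1)·(0.29) + 0.23
  = 2.51
step(z) = 1 (z≥0)

1


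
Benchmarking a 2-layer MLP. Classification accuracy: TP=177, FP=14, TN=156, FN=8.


Accuracy = (TP+TN)/(TP+TN+FP+FN)
= (177+156)/(355)
= 333/355 = 93.8%

93.8%


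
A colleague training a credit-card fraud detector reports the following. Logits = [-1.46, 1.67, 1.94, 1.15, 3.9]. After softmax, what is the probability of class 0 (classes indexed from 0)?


Exponentials: e^-1.46=0.2322, e^1.67=5.3122, e^1.94=6.9588, e^1.15=3.1582, e^3.9=49.4024
Sum = 65.0638
Softmax = [0.0036, 0.0816, 0.107, 0.0485, 0.7593]
p[0] = 0.2322/65.0638 = 0.0036

0.0036


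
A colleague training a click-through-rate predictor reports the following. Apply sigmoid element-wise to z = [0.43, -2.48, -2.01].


σ(0.43) = 1/(1+e^-0.43) = 0.6059
σ(-2.48) = 1/(1+e^2.48) = 0.0773
σ(-2.01) = 1/(1+e^2.01) = 0.1182
result = [0.6059, 0.0773, 0.1182]

[0.6059, 0.0773, 0.1182]


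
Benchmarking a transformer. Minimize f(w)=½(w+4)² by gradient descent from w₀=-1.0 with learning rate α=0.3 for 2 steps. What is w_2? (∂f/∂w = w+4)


step 1: grad = -1+4 = 3; w = -1 - 0.3·(3) = -1.9
step 2: grad = -1.9+4 = 2.1; w = -1.9 - 0.3·(2.1) = -2.53

-2.53


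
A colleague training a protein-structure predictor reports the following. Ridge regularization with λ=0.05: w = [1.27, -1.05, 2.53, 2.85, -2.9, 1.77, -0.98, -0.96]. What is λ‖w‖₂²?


‖w‖₂² = (1.27)² + (-1.05)² + (2.53)² + (2.85)² + (-2.9)² + (1.77)² + (-0.98)² + (-0.96)²
     = 1.6129 + 1.1025 + 6.4009 + 8.1225 + 8.41 + 3.1329 + 0.9604 + 0.9216
     = 30.6637
λ·‖w‖₂² = 0.05·30.6637 = 1.533185

1.533185


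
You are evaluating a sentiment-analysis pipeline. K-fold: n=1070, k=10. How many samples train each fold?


Fold size = 1070/10 = 107
Training per fold = 1070 - 107 = 963

963


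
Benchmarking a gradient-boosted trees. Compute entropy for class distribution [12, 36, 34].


Probabilities: [12/82, 36/82, 34/82] ≈ [0.1463, 0.439, 0.4146]
H = -((12/82)·log₂(12/82) + (36/82)·log₂(36/82) + (34/82)·log₂(34/82))
  = 1.4538 bits

1.4538 bits


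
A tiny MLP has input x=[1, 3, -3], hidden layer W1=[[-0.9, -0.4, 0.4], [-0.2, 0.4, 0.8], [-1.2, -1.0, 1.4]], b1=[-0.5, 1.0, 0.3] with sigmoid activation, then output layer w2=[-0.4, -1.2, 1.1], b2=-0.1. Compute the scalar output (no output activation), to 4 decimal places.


z1[0] = (-0.9)·(1) + (-0.4)·(3) + (0.4)·(-3) - 0.5 = -3.8
z1[1] = (-0.2)·(1) + (0.4)·(3) + (0.8)·(-3) + 1.0 = -0.4
z1[2] = (-1.2)·(1) + (-1.0)·(3) + (1.4)·(-3) + 0.3 = -8.1
h = sigmoid(z1) = [0.0219, 0.4013, 0.0003]
output = (-0.4)·(0.0219) + (-1.2)·(0.4013) + (1.1)·(0.0003) - 0.1 = -0.59

-0.59


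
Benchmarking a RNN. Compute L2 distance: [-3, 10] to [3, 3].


d = √((-3-3)² + (10-3)²)
  = √(36 + 49)
  = √85 = 9.2195

9.2195


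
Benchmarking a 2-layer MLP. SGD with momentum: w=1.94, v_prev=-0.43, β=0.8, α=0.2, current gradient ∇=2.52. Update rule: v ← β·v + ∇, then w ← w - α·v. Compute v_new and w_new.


v_new = 0.8·-0.43 + 2.52 = -0.344 + 2.52 = 2.176
w_new = 1.94 - 0.2·2.176 = 1.94 - 0.4352 = 1.5048

v_new=2.176, w_new=1.5048


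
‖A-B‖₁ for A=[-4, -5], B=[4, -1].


d = |-4-4| + |-5+ 1|
  = 8 + 4
  = 12

12


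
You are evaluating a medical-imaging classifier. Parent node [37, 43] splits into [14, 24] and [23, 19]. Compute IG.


Parent = [37, 43], H_parent = 0.9959
H_left = 0.9495 (n=38), H_right = 0.9934 (n=42)
H_children = (38/80)·0.9495 + (42/80)·0.9934 = 0.9725
IG = 0.9959 - 0.9725 = 0.0234

0.0234


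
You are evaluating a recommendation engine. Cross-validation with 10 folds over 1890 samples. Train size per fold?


Fold size = 1890/10 = 189
Training per fold = 1890 - 189 = 1701

1701


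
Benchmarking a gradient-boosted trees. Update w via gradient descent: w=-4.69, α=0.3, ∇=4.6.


w_new = w - α·∇
= -4.69 - 0.3·4.6
= -4.69 - 1.38
= -6.07

-6.07


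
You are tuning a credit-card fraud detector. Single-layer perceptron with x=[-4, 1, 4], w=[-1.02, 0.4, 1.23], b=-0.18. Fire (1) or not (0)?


z = (-4)·(-1.02) + (1)·(0.4) + (4)·(1.23) - 0.18
  = 9.22
step(z) = 1 (z≥0)

1


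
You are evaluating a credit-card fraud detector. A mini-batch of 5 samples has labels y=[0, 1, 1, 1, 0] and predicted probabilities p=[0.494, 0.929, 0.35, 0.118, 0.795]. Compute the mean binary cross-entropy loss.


L[0] = -ln(1-0.494) = -ln(0.506) = 0.6812
L[1] = -ln(0.929) = 0.0736
L[2] = -ln(0.35) = 1.0498
L[3] = -ln(0.118) = 2.1371
L[4] = -ln(1-0.795) = -ln(0.205) = 1.5847
mean = (0.6812 + 0.0736 + 1.0498 + 2.1371 + 1.5847)/5 = 1.1053

1.1053


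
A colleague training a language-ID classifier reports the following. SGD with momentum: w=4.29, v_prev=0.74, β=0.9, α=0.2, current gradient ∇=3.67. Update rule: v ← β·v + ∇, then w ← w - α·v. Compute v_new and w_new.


v_new = 0.9·0.74 + 3.67 = 0.666 + 3.67 = 4.336
w_new = 4.29 - 0.2·4.336 = 4.29 - 0.8672 = 3.4228

v_new=4.336, w_new=3.4228


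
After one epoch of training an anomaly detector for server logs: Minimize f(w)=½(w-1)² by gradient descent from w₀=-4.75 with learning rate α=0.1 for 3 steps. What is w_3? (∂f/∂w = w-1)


step 1: grad = -4.75-1 = -5.75; w = -4.75 - 0.1·(-5.75) = -4.175
step 2: grad = -4.175-1 = -5.175; w = -4.175 - 0.1·(-5.175) = -3.6575
step 3: grad = -3.6575-1 = -4.6575; w = -3.6575 - 0.1·(-4.6575) = -3.19175

-3.19175


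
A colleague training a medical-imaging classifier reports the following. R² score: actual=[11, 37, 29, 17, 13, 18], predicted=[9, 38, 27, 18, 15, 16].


ȳ = 20.8333
SS_res = Σ(y-ŷ)² = 18
SS_tot = Σ(y-ȳ)² = 508.83
R² = 1 - SS_res/SS_tot = 1 - 0.0354 = 0.9646

0.9646


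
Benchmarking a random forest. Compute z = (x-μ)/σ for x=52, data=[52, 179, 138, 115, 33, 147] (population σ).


μ = 110.6667, σ = 52.0085
z = (52 - 110.6667)/52.0085 = -1.128

-1.128


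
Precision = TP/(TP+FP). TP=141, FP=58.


Precision = TP/(TP+FP)
= 141/(141+58)
= 141/199 = 70.85%

70.85%


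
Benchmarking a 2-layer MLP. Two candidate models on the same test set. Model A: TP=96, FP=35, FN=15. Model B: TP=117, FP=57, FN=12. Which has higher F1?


Model A: P=96/131=0.7328, R=96/111=0.8649, F1=2PR/(P+R)=2TP/(2TP+FP+FN)=192/242=0.7934
Model B: P=117/174=0.6724, R=117/129=0.907, F1=2PR/(P+R)=2TP/(2TP+FP+FN)=234/303=0.7723
0.7934 > 0.7723 → Model A

Model A


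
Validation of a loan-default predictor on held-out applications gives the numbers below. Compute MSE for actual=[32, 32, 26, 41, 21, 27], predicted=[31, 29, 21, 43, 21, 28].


Squared errors: (32-31)²=1, (32-29)²=9, (26-21)²=25, (41-43)²=4, (21-21)²=0, (27-28)²=1
Sum = 40
MSE = 40/6 = 20/3

20/3


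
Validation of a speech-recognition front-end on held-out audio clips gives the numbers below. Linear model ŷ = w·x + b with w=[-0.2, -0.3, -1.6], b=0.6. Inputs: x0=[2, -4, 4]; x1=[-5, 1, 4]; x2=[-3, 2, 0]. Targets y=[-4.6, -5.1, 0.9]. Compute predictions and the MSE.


ŷ0 = (-0.2)·(2) + (-0.3)·(-4) + (-1.6)·(4) + 0.6 = -5.0
ŷ1 = (-0.2)·(-5) + (-0.3)·(1) + (-1.6)·(4) + 0.6 = -5.1
ŷ2 = (-0.2)·(-3) + (-0.3)·(2) + (-1.6)·(0) + 0.6 = 0.6
errors² = [0.16, 0.0, 0.09]
MSE = 0.2500/3 = 0.0833

0.0833


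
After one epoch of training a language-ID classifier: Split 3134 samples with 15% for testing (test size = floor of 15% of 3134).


Test = ⌊3134·15/100⌋ = 470
Train = 3134 - 470 = 2664

Train: 2664, Test: 470


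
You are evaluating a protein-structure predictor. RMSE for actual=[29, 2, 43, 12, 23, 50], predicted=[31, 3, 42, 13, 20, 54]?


MSE = 32/6 = 5.3333
RMSE = √(32/6) = 2.3094

2.3094


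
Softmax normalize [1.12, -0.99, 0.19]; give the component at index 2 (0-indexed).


Exponentials: e^1.12=3.0649, e^-0.99=0.3716, e^0.19=1.2092
Sum = 4.6457
Softmax = [0.6597, 0.08, 0.2603]
p[2] = 1.2092/4.6457 = 0.2603

0.2603


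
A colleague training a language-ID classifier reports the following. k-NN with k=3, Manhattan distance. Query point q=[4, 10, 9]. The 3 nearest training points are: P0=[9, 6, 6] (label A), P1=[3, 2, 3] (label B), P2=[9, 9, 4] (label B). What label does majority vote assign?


d(q,P0) = 12  (label A)
d(q,P1) = 15  (label B)
d(q,P2) = 11  (label B)
Votes: A=1, B=2
Majority → B

B


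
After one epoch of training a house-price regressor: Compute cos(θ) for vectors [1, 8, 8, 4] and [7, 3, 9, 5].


A·B = 1·7 + 8·3 + 8·9 + 4·5 = 123
‖A‖ = √145 = 12.0416, ‖B‖ = √164 = 12.8062
cos = 123/(√145·√164) = 123/√23780 = 0.7976

0.7976


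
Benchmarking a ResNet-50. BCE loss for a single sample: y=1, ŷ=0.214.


BCE = -[y·ln(p) + (1-y)·ln(1-p)]
= -1·ln(0.214) - 0
= -ln(0.214) = 1.5418

1.5418


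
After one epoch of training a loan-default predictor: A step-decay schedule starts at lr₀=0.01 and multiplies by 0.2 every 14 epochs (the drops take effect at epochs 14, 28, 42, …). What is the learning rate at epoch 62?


n_drops = ⌊62/14⌋ = 4
lr = 0.01·0.2^4 = 0.01·0.0016 = 0.000016

0.000016


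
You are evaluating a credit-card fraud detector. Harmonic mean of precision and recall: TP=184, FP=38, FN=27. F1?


Precision = 184/222 = 0.8288
Recall = 184/211 = 0.872
F1 = 2·P·R/(P+R) = 2·TP/(2·TP+FP+FN) = 368/(368+38+27) = 368/433 = 0.8499

0.8499


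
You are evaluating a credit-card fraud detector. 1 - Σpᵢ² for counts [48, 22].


Probabilities: [48/70, 22/70] ≈ [0.6857, 0.3143]
Σpᵢ² = (2304 + 484)/70² = 2788/4900
Gini = 1 - Σpᵢ² = 1 - 2788/4900 = 0.431

0.431


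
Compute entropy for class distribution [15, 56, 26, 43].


Probabilities: [15/140, 56/140, 26/140, 43/140] ≈ [0.1071, 0.4, 0.1857, 0.3071]
H = -((15/140)·log₂(15/140) + (56/140)·log₂(56/140) + (26/140)·log₂(26/140) + (43/140)·log₂(43/140))
  = 1.8482 bits

1.8482 bits


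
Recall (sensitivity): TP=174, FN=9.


Recall = TP/(TP+FN)
= 174/(174+9)
= 174/183 = 95.08%

95.08%


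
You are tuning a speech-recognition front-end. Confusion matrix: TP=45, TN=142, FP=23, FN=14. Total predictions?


Total = TP + TN + FP + FN
= 45 + 142 + 23 + 14
= 224
(Predicted positive: 68, predicted negative: 156)

224


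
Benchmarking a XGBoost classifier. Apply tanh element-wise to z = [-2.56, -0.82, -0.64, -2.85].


tanh(-2.56) = -0.9881
tanh(-0.82) = -0.6751
tanh(-0.64) = -0.5649
tanh(-2.85) = -0.9933
result = [-0.9881, -0.6751, -0.5649, -0.9933]

[-0.9881, -0.6751, -0.5649, -0.9933]


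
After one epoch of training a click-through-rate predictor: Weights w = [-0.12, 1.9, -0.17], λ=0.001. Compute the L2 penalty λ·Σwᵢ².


‖w‖₂² = (-0.12)² + (1.9)² + (-0.17)²
     = 0.0144 + 3.61 + 0.0289
     = 3.6533
λ·‖w‖₂² = 0.001·3.6533 = 0.003653

0.003653


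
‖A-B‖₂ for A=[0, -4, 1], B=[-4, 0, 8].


d = √((0+ 4)² + (-4-0)² + (1-8)²)
  = √(16 + 16 + 49)
  = √81 = 9.0

9.0


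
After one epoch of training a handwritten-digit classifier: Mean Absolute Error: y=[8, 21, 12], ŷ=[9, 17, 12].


Absolute errors: |8-9|=1, |21-17|=4, |12-12|=0
Sum = 5
MAE = 5/3 = 5/3

5/3


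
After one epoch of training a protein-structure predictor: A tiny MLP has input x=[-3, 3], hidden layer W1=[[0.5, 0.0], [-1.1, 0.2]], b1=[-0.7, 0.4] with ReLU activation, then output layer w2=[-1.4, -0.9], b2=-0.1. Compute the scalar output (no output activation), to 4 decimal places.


z1[0] = (0.5)·(-3) + (0.0)·(3) - 0.7 = -2.2
z1[1] = (-1.1)·(-3) + (0.2)·(3) + 0.4 = 4.3
h = ReLU(z1) = [0.0, 4.3]
output = (-1.4)·(0.0) + (-0.9)·(4.3) - 0.1 = -3.97

-3.97


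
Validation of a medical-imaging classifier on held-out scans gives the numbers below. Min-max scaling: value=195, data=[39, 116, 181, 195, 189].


min=39, max=195
(195-39)/(195-39) = 156/156 = 1.0

1.0


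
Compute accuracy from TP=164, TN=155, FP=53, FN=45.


Accuracy = (TP+TN)/(TP+TN+FP+FN)
= (164+155)/(417)
= 319/417 = 76.5%

76.5%


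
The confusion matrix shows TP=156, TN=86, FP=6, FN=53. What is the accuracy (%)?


Accuracy = (TP+TN)/(TP+TN+FP+FN)
= (156+86)/(301)
= 242/301 = 80.4%

80.4%


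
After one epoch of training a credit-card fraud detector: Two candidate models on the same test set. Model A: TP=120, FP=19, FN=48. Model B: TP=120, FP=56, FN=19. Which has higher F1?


Model A: P=120/139=0.8633, R=120/168=0.7143, F1=2PR/(P+R)=2TP/(2TP+FP+FN)=240/307=0.7818
Model B: P=120/176=0.6818, R=120/139=0.8633, F1=2PR/(P+R)=2TP/(2TP+FP+FN)=240/315=0.7619
0.7818 > 0.7619 → Model A

Model A


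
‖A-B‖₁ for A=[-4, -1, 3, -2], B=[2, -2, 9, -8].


d = |-4-2| + |-1+ 2| + |3-9| + |-2+ 8|
  = 6 + 1 + 6 + 6
  = 19

19


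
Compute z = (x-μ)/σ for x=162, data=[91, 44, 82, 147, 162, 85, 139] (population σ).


μ = 107.1429, σ = 39.6103
z = (162 - 107.1429)/39.6103 = 1.3849

1.3849


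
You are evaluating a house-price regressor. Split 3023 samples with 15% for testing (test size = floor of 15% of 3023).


Test = ⌊3023·15/100⌋ = 453
Train = 3023 - 453 = 2570

Train: 2570, Test: 453


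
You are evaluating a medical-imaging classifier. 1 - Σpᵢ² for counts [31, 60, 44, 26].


Probabilities: [31/161, 60/161, 44/161, 26/161] ≈ [0.1925, 0.3727, 0.2733, 0.1615]
Σpᵢ² = (961 + 3600 + 1936 + 676)/161² = 7173/25921
Gini = 1 - Σpᵢ² = 1 - 7173/25921 = 0.7233

0.7233


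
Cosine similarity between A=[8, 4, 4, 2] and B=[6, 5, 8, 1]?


A·B = 8·6 + 4·5 + 4·8 + 2·1 = 102
‖A‖ = √100 = 10, ‖B‖ = √126 = 11.225
cos = 102/(√100·√126) = 102/√12600 = 0.9087

0.9087


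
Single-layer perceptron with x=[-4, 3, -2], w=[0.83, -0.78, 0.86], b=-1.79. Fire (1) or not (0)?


z = (-4)·(0.83) + (3)·(-0.78) + (-2)·(0.86) - 1.79
  = -9.17
step(z) = 0 (z<0)

0


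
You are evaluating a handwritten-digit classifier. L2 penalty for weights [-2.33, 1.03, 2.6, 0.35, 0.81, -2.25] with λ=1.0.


‖w‖₂² = (-2.33)² + (1.03)² + (2.6)² + (0.35)² + (0.81)² + (-2.25)²
     = 5.4289 + 1.0609 + 6.76 + 0.1225 + 0.6561 + 5.0625
     = 19.0909
λ·‖w‖₂² = 1.0·19.0909 = 19.0909

19.0909


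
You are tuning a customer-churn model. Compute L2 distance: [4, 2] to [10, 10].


d = √((4-10)² + (2-10)²)
  = √(36 + 64)
  = √100 = 10.0

10.0


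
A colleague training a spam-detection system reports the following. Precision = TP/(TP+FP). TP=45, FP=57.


Precision = TP/(TP+FP)
= 45/(45+57)
= 45/102 = 44.12%

44.12%


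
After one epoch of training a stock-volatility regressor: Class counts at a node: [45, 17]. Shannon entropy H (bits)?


Probabilities: [45/62, 17/62] ≈ [0.7258, 0.2742]
H = -((45/62)·log₂(45/62) + (17/62)·log₂(17/62))
  = 0.8474 bits

0.8474 bits


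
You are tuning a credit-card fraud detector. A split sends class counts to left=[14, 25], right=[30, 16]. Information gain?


Parent = [44, 41], H_parent = 0.9991
H_left = 0.9418 (n=39), H_right = 0.9321 (n=46)
H_children = (39/85)·0.9418 + (46/85)·0.9321 = 0.9366
IG = 0.9991 - 0.9366 = 0.0625

0.0625


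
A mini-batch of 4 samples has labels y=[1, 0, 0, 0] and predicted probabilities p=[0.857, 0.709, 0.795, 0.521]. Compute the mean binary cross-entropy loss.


L[0] = -ln(0.857) = 0.1543
L[1] = -ln(1-0.709) = -ln(0.291) = 1.2344
L[2] = -ln(1-0.795) = -ln(0.205) = 1.5847
L[3] = -ln(1-0.521) = -ln(0.479) = 0.7361
mean = (0.1543 + 1.2344 + 1.5847 + 0.7361)/4 = 0.9274

0.9274


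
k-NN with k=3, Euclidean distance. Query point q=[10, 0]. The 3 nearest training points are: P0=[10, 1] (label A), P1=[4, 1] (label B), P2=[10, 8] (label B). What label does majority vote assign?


d(q,P0) = 1.0  (label A)
d(q,P1) = 6.0828  (label B)
d(q,P2) = 8.0  (label B)
Votes: A=1, B=2
Majority → B

B


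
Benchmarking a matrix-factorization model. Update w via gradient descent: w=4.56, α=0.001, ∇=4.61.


w_new = w - α·∇
= 4.56 - 0.001·4.61
= 4.56 - 0.00461
= 4.55539

4.55539


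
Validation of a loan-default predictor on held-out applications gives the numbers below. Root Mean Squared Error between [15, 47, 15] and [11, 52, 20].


MSE = 66/3 = 22
RMSE = √(66/3) = 4.6904

4.6904


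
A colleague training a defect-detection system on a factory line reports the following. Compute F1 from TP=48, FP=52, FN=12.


Precision = 48/100 = 0.48
Recall = 48/60 = 0.8
F1 = 2·P·R/(P+R) = 2·TP/(2·TP+FP+FN) = 96/(96+52+12) = 96/160 = 0.6

0.6


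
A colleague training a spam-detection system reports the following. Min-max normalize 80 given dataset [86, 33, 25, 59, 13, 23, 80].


min=13, max=86
(80-13)/(86-13) = 67/73 = 0.9178

0.9178


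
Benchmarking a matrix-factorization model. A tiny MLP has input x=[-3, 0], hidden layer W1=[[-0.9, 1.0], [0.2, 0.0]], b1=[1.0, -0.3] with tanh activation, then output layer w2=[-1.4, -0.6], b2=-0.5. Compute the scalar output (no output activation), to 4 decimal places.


z1[0] = (-0.9)·(-3) + (1.0)·(0) + 1.0 = 3.7
z1[1] = (0.2)·(-3) + (0.0)·(0) - 0.3 = -0.9
h = tanh(z1) = [0.9988, -0.7163]
output = (-1.4)·(0.9988) + (-0.6)·(-0.7163) - 0.5 = -1.4685

-1.4685


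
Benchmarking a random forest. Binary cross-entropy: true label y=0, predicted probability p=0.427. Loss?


BCE = -[y·ln(p) + (1-y)·ln(1-p)]
= -0 - 1·ln(1-0.427)
= -ln(0.573) = 0.5569

0.5569


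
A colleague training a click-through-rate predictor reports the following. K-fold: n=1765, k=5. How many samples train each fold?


Fold size = 1765/5 = 353
Training per fold = 1765 - 353 = 1412

1412


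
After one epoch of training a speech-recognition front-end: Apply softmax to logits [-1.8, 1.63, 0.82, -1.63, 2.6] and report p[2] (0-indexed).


Exponentials: e^-1.8=0.1653, e^1.63=5.1039, e^0.82=2.2705, e^-1.63=0.1959, e^2.6=13.4637
Sum = 21.1993
Softmax = [0.0078, 0.2408, 0.1071, 0.0092, 0.6351]
p[2] = 2.2705/21.1993 = 0.1071

0.1071


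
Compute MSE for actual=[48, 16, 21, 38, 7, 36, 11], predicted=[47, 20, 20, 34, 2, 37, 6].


Squared errors: (48-47)²=1, (16-20)²=16, (21-20)²=1, (38-34)²=16, (7-2)²=25, (36-37)²=1, (11-6)²=25
Sum = 85
MSE = 85/7 = 85/7

85/7


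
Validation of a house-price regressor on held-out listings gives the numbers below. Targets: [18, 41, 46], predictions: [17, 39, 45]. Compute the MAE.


Absolute errors: |18-17|=1, |41-39|=2, |46-45|=1
Sum = 4
MAE = 4/3 = 4/3

4/3


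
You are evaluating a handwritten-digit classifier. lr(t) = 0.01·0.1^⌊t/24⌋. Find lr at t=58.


n_drops = ⌊58/24⌋ = 2
lr = 0.01·0.1^2 = 0.01·0.01 = 0.0001

0.0001


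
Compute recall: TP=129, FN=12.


Recall = TP/(TP+FN)
= 129/(129+12)
= 129/141 = 91.49%

91.49%


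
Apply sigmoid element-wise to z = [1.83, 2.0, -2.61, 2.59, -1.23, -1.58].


σ(1.83) = 1/(1+e^-1.83) = 0.8618
σ(2.0) = 1/(1+e^-2.0) = 0.8808
σ(-2.61) = 1/(1+e^2.61) = 0.0685
σ(2.59) = 1/(1+e^-2.59) = 0.9302
σ(-1.23) = 1/(1+e^1.23) = 0.2262
σ(-1.58) = 1/(1+e^1.58) = 0.1708
result = [0.8618, 0.8808, 0.0685, 0.9302, 0.2262, 0.1708]

[0.8618, 0.8808, 0.0685, 0.9302, 0.2262, 0.1708]


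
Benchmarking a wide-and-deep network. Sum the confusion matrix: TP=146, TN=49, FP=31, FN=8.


Total = TP + TN + FP + FN
= 146 + 49 + 31 + 8
= 234
(Predicted positive: 177, predicted negative: 57)

234


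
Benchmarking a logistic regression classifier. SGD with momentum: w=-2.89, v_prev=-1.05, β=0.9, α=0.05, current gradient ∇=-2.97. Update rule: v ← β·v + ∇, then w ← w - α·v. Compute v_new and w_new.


v_new = 0.9·-1.05 - 2.97 = -0.945 - 2.97 = -3.915
w_new = -2.89 - 0.05·-3.915 = -2.89 + 0.19575 = -2.69425

v_new=-3.915, w_new=-2.69425


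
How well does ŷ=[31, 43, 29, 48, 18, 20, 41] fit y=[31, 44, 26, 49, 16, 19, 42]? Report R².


ȳ = 32.4286
SS_res = Σ(y-ŷ)² = 17
SS_tot = Σ(y-ȳ)² = 993.71
R² = 1 - SS_res/SS_tot = 1 - 0.0171 = 0.9829

0.9829


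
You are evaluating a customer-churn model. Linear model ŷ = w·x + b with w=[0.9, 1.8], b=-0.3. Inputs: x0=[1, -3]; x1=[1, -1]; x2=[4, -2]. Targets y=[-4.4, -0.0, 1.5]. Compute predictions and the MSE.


ŷ0 = (0.9)·(1) + (1.8)·(-3) - 0.3 = -4.8
ŷ1 = (0.9)·(1) + (1.8)·(-1) - 0.3 = -1.2
ŷ2 = (0.9)·(4) + (1.8)·(-2) - 0.3 = -0.3
errors² = [0.16, 1.44, 3.24]
MSE = 4.8400/3 = 1.6133

1.6133


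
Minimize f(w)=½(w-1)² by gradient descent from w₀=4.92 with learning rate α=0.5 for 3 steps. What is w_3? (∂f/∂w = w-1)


step 1: grad = 4.92-1 = 3.92; w = 4.92 - 0.5·(3.92) = 2.96
step 2: grad = 2.96-1 = 1.96; w = 2.96 - 0.5·(1.96) = 1.98
step 3: grad = 1.98-1 = 0.98; w = 1.98 - 0.5·(0.98) = 1.49

1.49


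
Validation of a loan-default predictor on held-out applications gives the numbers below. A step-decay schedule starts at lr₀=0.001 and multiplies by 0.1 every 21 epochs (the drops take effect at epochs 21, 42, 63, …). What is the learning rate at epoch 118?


n_drops = ⌊118/21⌋ = 5
lr = 0.001·0.1^5 = 0.001·0.00001 = 0.00000001

0.00000001


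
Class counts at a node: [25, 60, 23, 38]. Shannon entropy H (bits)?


Probabilities: [25/146, 60/146, 23/146, 38/146] ≈ [0.1712, 0.411, 0.1575, 0.2603]
H = -((25/146)·log₂(25/146) + (60/146)·log₂(60/146) + (23/146)·log₂(23/146) + (38/146)·log₂(38/146))
  = 1.8886 bits

1.8886 bits


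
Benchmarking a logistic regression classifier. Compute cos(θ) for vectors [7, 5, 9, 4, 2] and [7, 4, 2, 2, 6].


A·B = 7·7 + 5·4 + 9·2 + 4·2 + 2·6 = 107
‖A‖ = √175 = 13.2288, ‖B‖ = √109 = 10.4403
cos = 107/(√175·√109) = 107/√19075 = 0.7747

0.7747


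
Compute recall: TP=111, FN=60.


Recall = TP/(TP+FN)
= 111/(111+60)
= 111/171 = 64.91%

64.91%


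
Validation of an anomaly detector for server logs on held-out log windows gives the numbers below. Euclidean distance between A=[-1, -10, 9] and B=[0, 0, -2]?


d = √((-1-0)² + (-10-0)² + (9+ 2)²)
  = √(1 + 100 + 121)
  = √222 = 14.8997

14.8997


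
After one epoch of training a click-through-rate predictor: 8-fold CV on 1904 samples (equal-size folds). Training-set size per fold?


Fold size = 1904/8 = 238
Training per fold = 1904 - 238 = 1666

1666


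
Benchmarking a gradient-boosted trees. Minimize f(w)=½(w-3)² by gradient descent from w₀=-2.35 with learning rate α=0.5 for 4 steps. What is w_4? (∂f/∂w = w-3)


step 1: grad = -2.35-3 = -5.35; w = -2.35 - 0.5·(-5.35) = 0.325
step 2: grad = 0.325-3 = -2.675; w = 0.325 - 0.5·(-2.675) = 1.6625
step 3: grad = 1.6625-3 = -1.3375; w = 1.6625 - 0.5·(-1.3375) = 2.33125
step 4: grad = 2.33125-3 = -0.66875; w = 2.33125 - 0.5·(-0.66875) = 2.665625

2.665625


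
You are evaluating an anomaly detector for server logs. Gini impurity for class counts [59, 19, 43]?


Probabilities: [59/121, 19/121, 43/121] ≈ [0.4876, 0.157, 0.3554]
Σpᵢ² = (3481 + 361 + 1849)/121² = 5691/14641
Gini = 1 - Σpᵢ² = 1 - 5691/14641 = 0.6113

0.6113


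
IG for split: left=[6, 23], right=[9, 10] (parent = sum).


Parent = [15, 33], H_parent = 0.896
H_left = 0.7355 (n=29), H_right = 0.998 (n=19)
H_children = (29/48)·0.7355 + (19/48)·0.998 = 0.8394
IG = 0.896 - 0.8394 = 0.0566

0.0566


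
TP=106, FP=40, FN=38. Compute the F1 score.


Precision = 106/146 = 0.726
Recall = 106/144 = 0.7361
F1 = 2·P·R/(P+R) = 2·TP/(2·TP+FP+FN) = 212/(212+40+38) = 212/290 = 0.731

0.731


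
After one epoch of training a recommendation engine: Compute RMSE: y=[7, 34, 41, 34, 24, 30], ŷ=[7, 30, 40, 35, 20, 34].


MSE = 50/6 = 8.3333
RMSE = √(50/6) = 2.8868

2.8868


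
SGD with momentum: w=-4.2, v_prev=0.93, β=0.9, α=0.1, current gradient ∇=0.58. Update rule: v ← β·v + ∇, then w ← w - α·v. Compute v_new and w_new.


v_new = 0.9·0.93 + 0.58 = 0.837 + 0.58 = 1.417
w_new = -4.2 - 0.1·1.417 = -4.2 - 0.1417 = -4.3417

v_new=1.417, w_new=-4.3417


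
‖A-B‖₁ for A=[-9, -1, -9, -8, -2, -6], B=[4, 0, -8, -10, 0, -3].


d = |-9-4| + |-1-0| + |-9+ 8| + |-8+ 10| + |-2-0| + |-6+ 3|
  = 13 + 1 + 1 + 2 + 2 + 3
  = 22

22


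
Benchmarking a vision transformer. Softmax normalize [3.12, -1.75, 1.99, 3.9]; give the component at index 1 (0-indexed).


Exponentials: e^3.12=22.6464, e^-1.75=0.1738, e^1.99=7.3155, e^3.9=49.4024
Sum = 79.5381
Softmax = [0.2847, 0.0022, 0.092, 0.6211]
p[1] = 0.1738/79.5381 = 0.0022

0.0022


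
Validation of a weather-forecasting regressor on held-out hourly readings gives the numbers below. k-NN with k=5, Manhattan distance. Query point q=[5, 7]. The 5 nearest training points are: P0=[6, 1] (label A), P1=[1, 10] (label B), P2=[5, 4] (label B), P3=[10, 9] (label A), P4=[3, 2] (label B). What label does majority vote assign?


d(q,P0) = 7  (label A)
d(q,P1) = 7  (label B)
d(q,P2) = 3  (label B)
d(q,P3) = 7  (label A)
d(q,P4) = 7  (label B)
Votes: A=2, B=3
Majority → B

B


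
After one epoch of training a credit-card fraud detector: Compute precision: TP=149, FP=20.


Precision = TP/(TP+FP)
= 149/(149+20)
= 149/169 = 88.17%

88.17%
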